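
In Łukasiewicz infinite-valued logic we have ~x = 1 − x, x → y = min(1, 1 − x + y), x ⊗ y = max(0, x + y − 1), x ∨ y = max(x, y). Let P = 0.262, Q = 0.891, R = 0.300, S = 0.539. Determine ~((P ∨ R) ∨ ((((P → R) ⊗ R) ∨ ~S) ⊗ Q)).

P ∨ R = max(0.262, 0.300) = 0.300
P → R = min(1, 1 − 0.262 + 0.300) = min(1, 1.038) = 1.000
(P → R) ⊗ R = max(0, 1.000 + 0.300 − 1) = max(0, 0.300) = 0.300
~S = 1 − 0.539 = 0.461
((P → R) ⊗ R) ∨ ~S = max(0.300, 0.461) = 0.461
(((P → R) ⊗ R) ∨ ~S) ⊗ Q = max(0, 0.461 + 0.891 − 1) = max(0, 0.352) = 0.352
(P ∨ R) ∨ ((((P → R) ⊗ R) ∨ ~S) ⊗ Q) = max(0.300, 0.352) = 0.352
~((P ∨ R) ∨ ((((P → R) ⊗ R) ∨ ~S) ⊗ Q)) = 1 − 0.352 = 0.648

0.648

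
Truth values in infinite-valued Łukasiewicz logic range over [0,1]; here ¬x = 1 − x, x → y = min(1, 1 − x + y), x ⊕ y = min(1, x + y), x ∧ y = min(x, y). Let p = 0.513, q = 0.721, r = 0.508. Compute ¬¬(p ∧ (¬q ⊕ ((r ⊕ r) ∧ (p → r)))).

¬q = 1 − 0.721 = 0.279
r ⊕ r = min(1, 0.508 + 0.508) = min(1, 1.016) = 1.000
p → r = min(1, 1 − 0.513 + 0.508) = min(1, 0.995) = 0.995
(r ⊕ r) ∧ (p → r) = min(1.000, 0.995) = 0.995
¬q ⊕ ((r ⊕ r) ∧ (p → r)) = min(1, 0.279 + 0.995) = min(1, 1.274) = 1.000
p ∧ (¬q ⊕ ((r ⊕ r) ∧ (p → r))) = min(0.513, 1.000) = 0.513
¬(p ∧ (¬q ⊕ ((r ⊕ r) ∧ (p → r)))) = 1 − 0.513 = 0.487
¬¬(p ∧ (¬q ⊕ ((r ⊕ r) ∧ (p → r)))) = 1 − 0.487 = 0.513

0.513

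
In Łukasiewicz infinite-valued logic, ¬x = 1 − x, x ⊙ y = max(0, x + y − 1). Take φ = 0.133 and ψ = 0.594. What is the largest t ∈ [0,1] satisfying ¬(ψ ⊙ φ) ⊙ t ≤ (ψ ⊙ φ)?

0.000

ψ ⊙ φ = max(0, 0.594 + 0.133 − 1) = max(0, -0.273) = 0.000
¬(ψ ⊙ φ) = 1 − 0.000 = 1.000
So the left factor is ¬(ψ ⊙ φ) = 1.000.
So the right-hand bound is ψ ⊙ φ = 0.000.
The residuum of the Łukasiewicz t-norm gives the supremum: min(1, 1 − 1.000 + 0.000).
1 − 1.000 + 0.000 = 0.000, so t = min(1, 0.000) = 0.000.
Check: 1.000 ⊙ 0.000 = max(0, 0.000) = 0.000 ≤ 0.000.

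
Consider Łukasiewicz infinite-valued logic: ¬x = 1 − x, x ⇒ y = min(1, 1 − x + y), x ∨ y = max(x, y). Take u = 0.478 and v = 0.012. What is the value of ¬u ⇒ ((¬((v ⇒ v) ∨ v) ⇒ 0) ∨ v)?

1.000

¬u = 1 − 0.478 = 0.522
v ⇒ v = min(1, 1 − 0.012 + 0.012) = min(1, 1.000) = 1.000
(v ⇒ v) ∨ v = max(1.000, 0.012) = 1.000
¬((v ⇒ v) ∨ v) = 1 − 1.000 = 0.000
¬((v ⇒ v) ∨ v) ⇒ 0 = min(1, 1 − 0.000 + 0.000) = min(1, 1.000) = 1.000
(¬((v ⇒ v) ∨ v) ⇒ 0) ∨ v = max(1.000, 0.012) = 1.000
¬u ⇒ ((¬((v ⇒ v) ∨ v) ⇒ 0) ∨ v) = min(1, 1 − 0.522 + 1.000) = min(1, 1.478) = 1.000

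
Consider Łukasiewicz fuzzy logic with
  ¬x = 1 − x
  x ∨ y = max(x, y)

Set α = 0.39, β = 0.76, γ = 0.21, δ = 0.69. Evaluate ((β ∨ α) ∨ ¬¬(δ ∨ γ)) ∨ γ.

β ∨ α = max(0.76, 0.39) = 0.76
δ ∨ γ = max(0.69, 0.21) = 0.69
¬(δ ∨ γ) = 1 − 0.69 = 0.31
¬¬(δ ∨ γ) = 1 − 0.31 = 0.69
(β ∨ α) ∨ ¬¬(δ ∨ γ) = max(0.76, 0.69) = 0.76
((β ∨ α) ∨ ¬¬(δ ∨ γ)) ∨ γ = max(0.76, 0.21) = 0.76

0.76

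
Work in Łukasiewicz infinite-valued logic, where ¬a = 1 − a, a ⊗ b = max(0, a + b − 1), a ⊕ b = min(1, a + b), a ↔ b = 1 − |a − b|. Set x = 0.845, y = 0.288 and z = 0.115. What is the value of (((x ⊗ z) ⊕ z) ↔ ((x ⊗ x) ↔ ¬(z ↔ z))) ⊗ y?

x ⊗ z = max(0, 0.845 + 0.115 − 1) = max(0, -0.040) = 0.000
(x ⊗ z) ⊕ z = min(1, 0.000 + 0.115) = min(1, 0.115) = 0.115
x ⊗ x = max(0, 0.845 + 0.845 − 1) = max(0, 0.690) = 0.690
z ↔ z = 1 − |0.115 − 0.115| = 1 − 0.000 = 1.000
¬(z ↔ z) = 1 − 1.000 = 0.000
(x ⊗ x) ↔ ¬(z ↔ z) = 1 − |0.690 − 0.000| = 1 − 0.690 = 0.310
((x ⊗ z) ⊕ z) ↔ ((x ⊗ x) ↔ ¬(z ↔ z)) = 1 − |0.115 − 0.310| = 1 − 0.195 = 0.805
(((x ⊗ z) ⊕ z) ↔ ((x ⊗ x) ↔ ¬(z ↔ z))) ⊗ y = max(0, 0.805 + 0.288 − 1) = max(0, 0.093) = 0.093

0.093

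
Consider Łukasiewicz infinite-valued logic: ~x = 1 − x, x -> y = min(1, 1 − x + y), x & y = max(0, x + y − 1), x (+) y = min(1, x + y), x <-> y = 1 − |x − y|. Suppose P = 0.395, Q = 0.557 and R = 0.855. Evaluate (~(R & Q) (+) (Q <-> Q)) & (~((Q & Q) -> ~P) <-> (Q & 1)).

0.443

R & Q = max(0, 0.855 + 0.557 − 1) = max(0, 0.412) = 0.412
~(R & Q) = 1 − 0.412 = 0.588
Q <-> Q = 1 − |0.557 − 0.557| = 1 − 0.000 = 1.000
~(R & Q) (+) (Q <-> Q) = min(1, 0.588 + 1.000) = min(1, 1.588) = 1.000
Q & Q = max(0, 0.557 + 0.557 − 1) = max(0, 0.114) = 0.114
~P = 1 − 0.395 = 0.605
(Q & Q) -> ~P = min(1, 1 − 0.114 + 0.605) = min(1, 1.491) = 1.000
~((Q & Q) -> ~P) = 1 − 1.000 = 0.000
Q & 1 = max(0, 0.557 + 1.000 − 1) = max(0, 0.557) = 0.557
~((Q & Q) -> ~P) <-> (Q & 1) = 1 − |0.000 − 0.557| = 1 − 0.557 = 0.443
(~(R & Q) (+) (Q <-> Q)) & (~((Q & Q) -> ~P) <-> (Q & 1)) = max(0, 1.000 + 0.443 − 1) = max(0, 0.443) = 0.443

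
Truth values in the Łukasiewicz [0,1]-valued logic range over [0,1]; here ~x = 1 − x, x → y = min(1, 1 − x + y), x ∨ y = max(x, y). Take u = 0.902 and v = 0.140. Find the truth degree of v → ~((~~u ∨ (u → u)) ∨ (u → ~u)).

0.860

~u = 1 − 0.902 = 0.098
~~u = 1 − 0.098 = 0.902
u → u = min(1, 1 − 0.902 + 0.902) = min(1, 1.000) = 1.000
~~u ∨ (u → u) = max(0.902, 1.000) = 1.000
u → ~u = min(1, 1 − 0.902 + 0.098) = min(1, 0.196) = 0.196
(~~u ∨ (u → u)) ∨ (u → ~u) = max(1.000, 0.196) = 1.000
~((~~u ∨ (u → u)) ∨ (u → ~u)) = 1 − 1.000 = 0.000
v → ~((~~u ∨ (u → u)) ∨ (u → ~u)) = min(1, 1 − 0.140 + 0.000) = min(1, 0.860) = 0.860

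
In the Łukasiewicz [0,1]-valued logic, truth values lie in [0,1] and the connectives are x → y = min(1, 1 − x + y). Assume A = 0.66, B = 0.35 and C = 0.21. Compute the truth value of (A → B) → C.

A → B = min(1, 1 − 0.66 + 0.35) = min(1, 0.69) = 0.69
(A → B) → C = min(1, 1 − 0.69 + 0.21) = min(1, 0.52) = 0.52

0.52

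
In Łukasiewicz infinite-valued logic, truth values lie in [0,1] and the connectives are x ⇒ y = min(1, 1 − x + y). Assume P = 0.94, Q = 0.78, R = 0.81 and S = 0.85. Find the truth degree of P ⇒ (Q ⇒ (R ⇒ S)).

R ⇒ S = min(1, 1 − 0.81 + 0.85) = min(1, 1.04) = 1.00
Q ⇒ (R ⇒ S) = min(1, 1 − 0.78 + 1.00) = min(1, 1.22) = 1.00
P ⇒ (Q ⇒ (R ⇒ S)) = min(1, 1 − 0.94 + 1.00) = min(1, 1.06) = 1.00

1.00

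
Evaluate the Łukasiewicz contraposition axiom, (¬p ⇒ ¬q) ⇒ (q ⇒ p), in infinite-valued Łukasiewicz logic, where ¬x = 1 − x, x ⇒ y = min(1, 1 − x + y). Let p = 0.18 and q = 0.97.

1.00

¬p = 1 − 0.18 = 0.82
¬q = 1 − 0.97 = 0.03
¬p ⇒ ¬q = min(1, 1 − 0.82 + 0.03) = min(1, 0.21) = 0.21
q ⇒ p = min(1, 1 − 0.97 + 0.18) = min(1, 0.21) = 0.21
(¬p ⇒ ¬q) ⇒ (q ⇒ p) = min(1, 1 − 0.21 + 0.21) = min(1, 1.00) = 1.00
(As expected: an axiom of Ł∞, always 1.)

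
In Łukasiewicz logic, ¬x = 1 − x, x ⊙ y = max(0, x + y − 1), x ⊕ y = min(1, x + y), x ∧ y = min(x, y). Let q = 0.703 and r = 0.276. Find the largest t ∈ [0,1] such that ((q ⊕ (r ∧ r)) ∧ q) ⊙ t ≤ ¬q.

0.594

r ∧ r = min(0.276, 0.276) = 0.276
q ⊕ (r ∧ r) = min(1, 0.703 + 0.276) = min(1, 0.979) = 0.979
(q ⊕ (r ∧ r)) ∧ q = min(0.979, 0.703) = 0.703
So the left factor is (q ⊕ (r ∧ r)) ∧ q = 0.703.
¬q = 1 − 0.703 = 0.297
So the right-hand bound is ¬q = 0.297.
The residuum of the Łukasiewicz t-norm gives the supremum: min(1, 1 − 0.703 + 0.297).
1 − 0.703 + 0.297 = 0.594, so t = min(1, 0.594) = 0.594.
Check: 0.703 ⊙ 0.594 = max(0, 0.297) = 0.297 ≤ 0.297.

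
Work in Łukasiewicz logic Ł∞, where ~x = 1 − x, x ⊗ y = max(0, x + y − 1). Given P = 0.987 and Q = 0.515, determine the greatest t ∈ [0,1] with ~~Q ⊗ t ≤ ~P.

0.498

~Q = 1 − 0.515 = 0.485
~~Q = 1 − 0.485 = 0.515
So the left factor is ~~Q = 0.515.
~P = 1 − 0.987 = 0.013
So the right-hand bound is ~P = 0.013.
The residuum of the Łukasiewicz t-norm gives the supremum: min(1, 1 − 0.515 + 0.013).
1 − 0.515 + 0.013 = 0.498, so t = min(1, 0.498) = 0.498.
Check: 0.515 ⊗ 0.498 = max(0, 0.013) = 0.013 ≤ 0.013.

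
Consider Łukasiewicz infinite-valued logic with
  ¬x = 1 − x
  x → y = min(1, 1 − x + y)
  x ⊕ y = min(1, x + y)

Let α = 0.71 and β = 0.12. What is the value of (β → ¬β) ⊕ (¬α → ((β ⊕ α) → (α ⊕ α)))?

1.00

¬β = 1 − 0.12 = 0.88
β → ¬β = min(1, 1 − 0.12 + 0.88) = min(1, 1.76) = 1.00
¬α = 1 − 0.71 = 0.29
β ⊕ α = min(1, 0.12 + 0.71) = min(1, 0.83) = 0.83
α ⊕ α = min(1, 0.71 + 0.71) = min(1, 1.42) = 1.00
(β ⊕ α) → (α ⊕ α) = min(1, 1 − 0.83 + 1.00) = min(1, 1.17) = 1.00
¬α → ((β ⊕ α) → (α ⊕ α)) = min(1, 1 − 0.29 + 1.00) = min(1, 1.71) = 1.00
(β → ¬β) ⊕ (¬α → ((β ⊕ α) → (α ⊕ α))) = min(1, 1.00 + 1.00) = min(1, 2.00) = 1.00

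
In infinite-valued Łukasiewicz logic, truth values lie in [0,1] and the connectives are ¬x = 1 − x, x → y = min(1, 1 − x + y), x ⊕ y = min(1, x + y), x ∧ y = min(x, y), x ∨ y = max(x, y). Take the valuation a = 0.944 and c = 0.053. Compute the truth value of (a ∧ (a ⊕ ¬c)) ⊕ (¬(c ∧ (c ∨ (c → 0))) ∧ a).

¬c = 1 − 0.053 = 0.947
a ⊕ ¬c = min(1, 0.944 + 0.947) = min(1, 1.891) = 1.000
a ∧ (a ⊕ ¬c) = min(0.944, 1.000) = 0.944
c → 0 = min(1, 1 − 0.053 + 0.000) = min(1, 0.947) = 0.947
c ∨ (c → 0) = max(0.053, 0.947) = 0.947
c ∧ (c ∨ (c → 0)) = min(0.053, 0.947) = 0.053
¬(c ∧ (c ∨ (c → 0))) = 1 − 0.053 = 0.947
¬(c ∧ (c ∨ (c → 0))) ∧ a = min(0.947, 0.944) = 0.944
(a ∧ (a ⊕ ¬c)) ⊕ (¬(c ∧ (c ∨ (c → 0))) ∧ a) = min(1, 0.944 + 0.944) = min(1, 1.888) = 1.000

1.000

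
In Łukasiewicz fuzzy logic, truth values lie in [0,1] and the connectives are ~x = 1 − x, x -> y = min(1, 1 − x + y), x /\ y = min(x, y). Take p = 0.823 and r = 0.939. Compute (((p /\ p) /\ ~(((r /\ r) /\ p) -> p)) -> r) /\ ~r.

0.061

p /\ p = min(0.823, 0.823) = 0.823
r /\ r = min(0.939, 0.939) = 0.939
(r /\ r) /\ p = min(0.939, 0.823) = 0.823
((r /\ r) /\ p) -> p = min(1, 1 − 0.823 + 0.823) = min(1, 1.000) = 1.000
~(((r /\ r) /\ p) -> p) = 1 − 1.000 = 0.000
(p /\ p) /\ ~(((r /\ r) /\ p) -> p) = min(0.823, 0.000) = 0.000
((p /\ p) /\ ~(((r /\ r) /\ p) -> p)) -> r = min(1, 1 − 0.000 + 0.939) = min(1, 1.939) = 1.000
~r = 1 − 0.939 = 0.061
(((p /\ p) /\ ~(((r /\ r) /\ p) -> p)) -> r) /\ ~r = min(1.000, 0.061) = 0.061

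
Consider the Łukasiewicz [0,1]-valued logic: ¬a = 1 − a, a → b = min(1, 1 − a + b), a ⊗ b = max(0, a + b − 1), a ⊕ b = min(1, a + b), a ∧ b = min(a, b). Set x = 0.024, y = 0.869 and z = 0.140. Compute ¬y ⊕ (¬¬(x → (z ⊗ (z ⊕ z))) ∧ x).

0.155

¬y = 1 − 0.869 = 0.131
z ⊕ z = min(1, 0.140 + 0.140) = min(1, 0.280) = 0.280
z ⊗ (z ⊕ z) = max(0, 0.140 + 0.280 − 1) = max(0, -0.580) = 0.000
x → (z ⊗ (z ⊕ z)) = min(1, 1 − 0.024 + 0.000) = min(1, 0.976) = 0.976
¬(x → (z ⊗ (z ⊕ z))) = 1 − 0.976 = 0.024
¬¬(x → (z ⊗ (z ⊕ z))) = 1 − 0.024 = 0.976
¬¬(x → (z ⊗ (z ⊕ z))) ∧ x = min(0.976, 0.024) = 0.024
¬y ⊕ (¬¬(x → (z ⊗ (z ⊕ z))) ∧ x) = min(1, 0.131 + 0.024) = min(1, 0.155) = 0.155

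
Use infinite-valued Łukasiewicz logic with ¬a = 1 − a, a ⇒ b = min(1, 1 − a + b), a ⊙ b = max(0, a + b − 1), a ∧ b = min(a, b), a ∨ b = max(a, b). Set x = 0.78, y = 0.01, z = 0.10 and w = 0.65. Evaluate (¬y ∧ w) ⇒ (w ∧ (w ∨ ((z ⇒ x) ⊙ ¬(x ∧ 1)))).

1.00

¬y = 1 − 0.01 = 0.99
¬y ∧ w = min(0.99, 0.65) = 0.65
z ⇒ x = min(1, 1 − 0.10 + 0.78) = min(1, 1.68) = 1.00
x ∧ 1 = min(0.78, 1.00) = 0.78
¬(x ∧ 1) = 1 − 0.78 = 0.22
(z ⇒ x) ⊙ ¬(x ∧ 1) = max(0, 1.00 + 0.22 − 1) = max(0, 0.22) = 0.22
w ∨ ((z ⇒ x) ⊙ ¬(x ∧ 1)) = max(0.65, 0.22) = 0.65
w ∧ (w ∨ ((z ⇒ x) ⊙ ¬(x ∧ 1))) = min(0.65, 0.65) = 0.65
(¬y ∧ w) ⇒ (w ∧ (w ∨ ((z ⇒ x) ⊙ ¬(x ∧ 1)))) = min(1, 1 − 0.65 + 0.65) = min(1, 1.00) = 1.00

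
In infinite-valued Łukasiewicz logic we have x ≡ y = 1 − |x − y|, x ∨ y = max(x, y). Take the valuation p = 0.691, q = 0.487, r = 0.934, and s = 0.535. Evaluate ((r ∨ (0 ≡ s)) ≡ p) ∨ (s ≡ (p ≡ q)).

0 ≡ s = 1 − |0.000 − 0.535| = 1 − 0.535 = 0.465
r ∨ (0 ≡ s) = max(0.934, 0.465) = 0.934
(r ∨ (0 ≡ s)) ≡ p = 1 − |0.934 − 0.691| = 1 − 0.243 = 0.757
p ≡ q = 1 − |0.691 − 0.487| = 1 − 0.204 = 0.796
s ≡ (p ≡ q) = 1 − |0.535 − 0.796| = 1 − 0.261 = 0.739
((r ∨ (0 ≡ s)) ≡ p) ∨ (s ≡ (p ≡ q)) = max(0.757, 0.739) = 0.757

0.757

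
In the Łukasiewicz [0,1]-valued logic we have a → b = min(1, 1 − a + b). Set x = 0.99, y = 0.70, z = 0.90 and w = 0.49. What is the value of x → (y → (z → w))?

z → w = min(1, 1 − 0.90 + 0.49) = min(1, 0.59) = 0.59
y → (z → w) = min(1, 1 − 0.70 + 0.59) = min(1, 0.89) = 0.89
x → (y → (z → w)) = min(1, 1 − 0.99 + 0.89) = min(1, 0.90) = 0.90

0.90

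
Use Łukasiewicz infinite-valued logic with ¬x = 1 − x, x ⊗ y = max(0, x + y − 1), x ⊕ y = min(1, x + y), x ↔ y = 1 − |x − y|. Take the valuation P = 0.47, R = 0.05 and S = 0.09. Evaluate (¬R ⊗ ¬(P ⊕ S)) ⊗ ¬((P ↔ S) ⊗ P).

0.30

¬R = 1 − 0.05 = 0.95
P ⊕ S = min(1, 0.47 + 0.09) = min(1, 0.56) = 0.56
¬(P ⊕ S) = 1 − 0.56 = 0.44
¬R ⊗ ¬(P ⊕ S) = max(0, 0.95 + 0.44 − 1) = max(0, 0.39) = 0.39
P ↔ S = 1 − |0.47 − 0.09| = 1 − 0.38 = 0.62
(P ↔ S) ⊗ P = max(0, 0.62 + 0.47 − 1) = max(0, 0.09) = 0.09
¬((P ↔ S) ⊗ P) = 1 − 0.09 = 0.91
(¬R ⊗ ¬(P ⊕ S)) ⊗ ¬((P ↔ S) ⊗ P) = max(0, 0.39 + 0.91 − 1) = max(0, 0.30) = 0.30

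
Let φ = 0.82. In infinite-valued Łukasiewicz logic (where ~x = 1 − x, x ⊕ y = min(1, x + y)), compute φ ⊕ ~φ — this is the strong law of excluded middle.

~φ = 1 − 0.82 = 0.18
φ ⊕ ~φ = min(1, 0.82 + 0.18) = min(1, 1.00) = 1.00
(As expected: always 1 in Ł∞ since a ⊕ (1−a) = 1.)

1.00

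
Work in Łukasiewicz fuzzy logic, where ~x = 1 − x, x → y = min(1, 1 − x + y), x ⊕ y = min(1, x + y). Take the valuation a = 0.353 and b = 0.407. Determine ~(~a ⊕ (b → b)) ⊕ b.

~a = 1 − 0.353 = 0.647
b → b = min(1, 1 − 0.407 + 0.407) = min(1, 1.000) = 1.000
~a ⊕ (b → b) = min(1, 0.647 + 1.000) = min(1, 1.647) = 1.000
~(~a ⊕ (b → b)) = 1 − 1.000 = 0.000
~(~a ⊕ (b → b)) ⊕ b = min(1, 0.000 + 0.407) = min(1, 0.407) = 0.407

0.407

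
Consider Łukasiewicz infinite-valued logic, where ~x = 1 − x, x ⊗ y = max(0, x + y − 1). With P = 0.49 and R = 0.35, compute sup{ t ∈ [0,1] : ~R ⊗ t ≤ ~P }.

~R = 1 − 0.35 = 0.65
So the left factor is ~R = 0.65.
~P = 1 − 0.49 = 0.51
So the right-hand bound is ~P = 0.51.
The residuum of the Łukasiewicz t-norm gives the supremum: min(1, 1 − 0.65 + 0.51).
1 − 0.65 + 0.51 = 0.86, so t = min(1, 0.86) = 0.86.
Check: 0.65 ⊗ 0.86 = max(0, 0.51) = 0.51 ≤ 0.51.

0.86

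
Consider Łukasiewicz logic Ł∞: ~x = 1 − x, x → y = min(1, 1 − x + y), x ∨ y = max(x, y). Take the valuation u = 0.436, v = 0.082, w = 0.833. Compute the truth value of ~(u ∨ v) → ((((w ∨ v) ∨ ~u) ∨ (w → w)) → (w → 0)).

0.603

u ∨ v = max(0.436, 0.082) = 0.436
~(u ∨ v) = 1 − 0.436 = 0.564
w ∨ v = max(0.833, 0.082) = 0.833
~u = 1 − 0.436 = 0.564
(w ∨ v) ∨ ~u = max(0.833, 0.564) = 0.833
w → w = min(1, 1 − 0.833 + 0.833) = min(1, 1.000) = 1.000
((w ∨ v) ∨ ~u) ∨ (w → w) = max(0.833, 1.000) = 1.000
w → 0 = min(1, 1 − 0.833 + 0.000) = min(1, 0.167) = 0.167
(((w ∨ v) ∨ ~u) ∨ (w → w)) → (w → 0) = min(1, 1 − 1.000 + 0.167) = min(1, 0.167) = 0.167
~(u ∨ v) → ((((w ∨ v) ∨ ~u) ∨ (w → w)) → (w → 0)) = min(1, 1 − 0.564 + 0.167) = min(1, 0.603) = 0.603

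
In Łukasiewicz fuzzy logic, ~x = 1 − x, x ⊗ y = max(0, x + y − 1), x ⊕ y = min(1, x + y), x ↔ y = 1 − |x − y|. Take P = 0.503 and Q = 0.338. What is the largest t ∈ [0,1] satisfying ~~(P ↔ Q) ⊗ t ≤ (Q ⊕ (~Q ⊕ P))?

1.000

P ↔ Q = 1 − |0.503 − 0.338| = 1 − 0.165 = 0.835
~(P ↔ Q) = 1 − 0.835 = 0.165
~~(P ↔ Q) = 1 − 0.165 = 0.835
So the left factor is ~~(P ↔ Q) = 0.835.
~Q = 1 − 0.338 = 0.662
~Q ⊕ P = min(1, 0.662 + 0.503) = min(1, 1.165) = 1.000
Q ⊕ (~Q ⊕ P) = min(1, 0.338 + 1.000) = min(1, 1.338) = 1.000
So the right-hand bound is Q ⊕ (~Q ⊕ P) = 1.000.
The residuum of the Łukasiewicz t-norm gives the supremum: min(1, 1 − 0.835 + 1.000).
1 − 0.835 + 1.000 = 1.165, so t = min(1, 1.165) = 1.000.
Check: 0.835 ⊗ 1.000 = max(0, 0.835) = 0.835 ≤ 1.000.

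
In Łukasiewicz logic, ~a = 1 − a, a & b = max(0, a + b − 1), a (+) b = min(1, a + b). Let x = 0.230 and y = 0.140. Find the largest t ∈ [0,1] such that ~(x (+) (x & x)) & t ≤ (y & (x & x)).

x & x = max(0, 0.230 + 0.230 − 1) = max(0, -0.540) = 0.000
x (+) (x & x) = min(1, 0.230 + 0.000) = min(1, 0.230) = 0.230
~(x (+) (x & x)) = 1 − 0.230 = 0.770
So the left factor is ~(x (+) (x & x)) = 0.770.
y & (x & x) = max(0, 0.140 + 0.000 − 1) = max(0, -0.860) = 0.000
So the right-hand bound is y & (x & x) = 0.000.
The residuum of the Łukasiewicz t-norm gives the supremum: min(1, 1 − 0.770 + 0.000).
1 − 0.770 + 0.000 = 0.230, so t = min(1, 0.230) = 0.230.
Check: 0.770 & 0.230 = max(0, 0.000) = 0.000 ≤ 0.000.

0.230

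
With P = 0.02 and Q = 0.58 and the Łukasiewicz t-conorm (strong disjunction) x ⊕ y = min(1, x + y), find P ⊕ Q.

P ⊕ Q = min(1, 0.02 + 0.58) = min(1, 0.60) = 0.60
For comparison, the Gödel t-conorm max(x, y) would give 0.58.

0.60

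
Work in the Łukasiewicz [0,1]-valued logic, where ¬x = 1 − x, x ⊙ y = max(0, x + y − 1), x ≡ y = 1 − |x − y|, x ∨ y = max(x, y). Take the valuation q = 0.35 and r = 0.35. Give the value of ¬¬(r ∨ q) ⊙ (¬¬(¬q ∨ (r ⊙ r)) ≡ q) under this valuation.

r ∨ q = max(0.35, 0.35) = 0.35
¬(r ∨ q) = 1 − 0.35 = 0.65
¬¬(r ∨ q) = 1 − 0.65 = 0.35
¬q = 1 − 0.35 = 0.65
r ⊙ r = max(0, 0.35 + 0.35 − 1) = max(0, -0.30) = 0.00
¬q ∨ (r ⊙ r) = max(0.65, 0.00) = 0.65
¬(¬q ∨ (r ⊙ r)) = 1 − 0.65 = 0.35
¬¬(¬q ∨ (r ⊙ r)) = 1 − 0.35 = 0.65
¬¬(¬q ∨ (r ⊙ r)) ≡ q = 1 − |0.65 − 0.35| = 1 − 0.30 = 0.70
¬¬(r ∨ q) ⊙ (¬¬(¬q ∨ (r ⊙ r)) ≡ q) = max(0, 0.35 + 0.70 − 1) = max(0, 0.05) = 0.05

0.05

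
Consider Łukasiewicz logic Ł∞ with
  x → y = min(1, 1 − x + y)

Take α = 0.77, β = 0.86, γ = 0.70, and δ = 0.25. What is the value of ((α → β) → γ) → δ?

0.55

α → β = min(1, 1 − 0.77 + 0.86) = min(1, 1.09) = 1.00
(α → β) → γ = min(1, 1 − 1.00 + 0.70) = min(1, 0.70) = 0.70
((α → β) → γ) → δ = min(1, 1 − 0.70 + 0.25) = min(1, 0.55) = 0.55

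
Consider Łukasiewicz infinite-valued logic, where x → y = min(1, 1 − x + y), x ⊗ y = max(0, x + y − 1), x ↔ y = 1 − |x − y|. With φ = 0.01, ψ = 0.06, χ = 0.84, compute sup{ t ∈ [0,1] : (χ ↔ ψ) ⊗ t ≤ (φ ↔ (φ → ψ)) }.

0.79

χ ↔ ψ = 1 − |0.84 − 0.06| = 1 − 0.78 = 0.22
So the left factor is χ ↔ ψ = 0.22.
φ → ψ = min(1, 1 − 0.01 + 0.06) = min(1, 1.05) = 1.00
φ ↔ (φ → ψ) = 1 − |0.01 − 1.00| = 1 − 0.99 = 0.01
So the right-hand bound is φ ↔ (φ → ψ) = 0.01.
The residuum of the Łukasiewicz t-norm gives the supremum: min(1, 1 − 0.22 + 0.01).
1 − 0.22 + 0.01 = 0.79, so t = min(1, 0.79) = 0.79.
Check: 0.22 ⊗ 0.79 = max(0, 0.01) = 0.01 ≤ 0.01.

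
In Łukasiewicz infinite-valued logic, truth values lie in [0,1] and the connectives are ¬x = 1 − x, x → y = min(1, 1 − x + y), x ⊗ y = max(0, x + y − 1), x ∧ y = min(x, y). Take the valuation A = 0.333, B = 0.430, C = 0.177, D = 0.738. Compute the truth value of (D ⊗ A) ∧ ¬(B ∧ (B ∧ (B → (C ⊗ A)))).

D ⊗ A = max(0, 0.738 + 0.333 − 1) = max(0, 0.071) = 0.071
C ⊗ A = max(0, 0.177 + 0.333 − 1) = max(0, -0.490) = 0.000
B → (C ⊗ A) = min(1, 1 − 0.430 + 0.000) = min(1, 0.570) = 0.570
B ∧ (B → (C ⊗ A)) = min(0.430, 0.570) = 0.430
B ∧ (B ∧ (B → (C ⊗ A))) = min(0.430, 0.430) = 0.430
¬(B ∧ (B ∧ (B → (C ⊗ A)))) = 1 − 0.430 = 0.570
(D ⊗ A) ∧ ¬(B ∧ (B ∧ (B → (C ⊗ A)))) = min(0.071, 0.570) = 0.071

0.071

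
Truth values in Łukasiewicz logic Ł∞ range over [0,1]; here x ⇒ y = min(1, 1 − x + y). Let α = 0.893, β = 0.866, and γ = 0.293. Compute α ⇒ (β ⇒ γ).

0.534

β ⇒ γ = min(1, 1 − 0.866 + 0.293) = min(1, 0.427) = 0.427
α ⇒ (β ⇒ γ) = min(1, 1 − 0.893 + 0.427) = min(1, 0.534) = 0.534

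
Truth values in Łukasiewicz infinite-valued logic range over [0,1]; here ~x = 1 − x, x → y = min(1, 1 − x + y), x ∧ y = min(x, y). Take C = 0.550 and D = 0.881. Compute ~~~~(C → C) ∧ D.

0.881

C → C = min(1, 1 − 0.550 + 0.550) = min(1, 1.000) = 1.000
~(C → C) = 1 − 1.000 = 0.000
~~(C → C) = 1 − 0.000 = 1.000
~~~(C → C) = 1 − 1.000 = 0.000
~~~~(C → C) = 1 − 0.000 = 1.000
~~~~(C → C) ∧ D = min(1.000, 0.881) = 0.881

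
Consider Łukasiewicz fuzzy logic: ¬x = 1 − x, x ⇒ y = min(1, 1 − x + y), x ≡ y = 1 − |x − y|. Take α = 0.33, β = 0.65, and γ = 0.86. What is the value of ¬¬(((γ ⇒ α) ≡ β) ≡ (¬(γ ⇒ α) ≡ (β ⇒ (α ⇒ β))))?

γ ⇒ α = min(1, 1 − 0.86 + 0.33) = min(1, 0.47) = 0.47
(γ ⇒ α) ≡ β = 1 − |0.47 − 0.65| = 1 − 0.18 = 0.82
¬(γ ⇒ α) = 1 − 0.47 = 0.53
α ⇒ β = min(1, 1 − 0.33 + 0.65) = min(1, 1.32) = 1.00
β ⇒ (α ⇒ β) = min(1, 1 − 0.65 + 1.00) = min(1, 1.35) = 1.00
¬(γ ⇒ α) ≡ (β ⇒ (α ⇒ β)) = 1 − |0.53 − 1.00| = 1 − 0.47 = 0.53
((γ ⇒ α) ≡ β) ≡ (¬(γ ⇒ α) ≡ (β ⇒ (α ⇒ β))) = 1 − |0.82 − 0.53| = 1 − 0.29 = 0.71
¬(((γ ⇒ α) ≡ β) ≡ (¬(γ ⇒ α) ≡ (β ⇒ (α ⇒ β)))) = 1 − 0.71 = 0.29
¬¬(((γ ⇒ α) ≡ β) ≡ (¬(γ ⇒ α) ≡ (β ⇒ (α ⇒ β)))) = 1 − 0.29 = 0.71

0.71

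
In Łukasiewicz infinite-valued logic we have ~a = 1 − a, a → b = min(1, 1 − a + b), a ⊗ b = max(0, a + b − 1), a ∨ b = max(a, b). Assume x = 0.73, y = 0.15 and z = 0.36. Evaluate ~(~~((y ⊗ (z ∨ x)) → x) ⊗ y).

0.85

z ∨ x = max(0.36, 0.73) = 0.73
y ⊗ (z ∨ x) = max(0, 0.15 + 0.73 − 1) = max(0, -0.12) = 0.00
(y ⊗ (z ∨ x)) → x = min(1, 1 − 0.00 + 0.73) = min(1, 1.73) = 1.00
~((y ⊗ (z ∨ x)) → x) = 1 − 1.00 = 0.00
~~((y ⊗ (z ∨ x)) → x) = 1 − 0.00 = 1.00
~~((y ⊗ (z ∨ x)) → x) ⊗ y = max(0, 1.00 + 0.15 − 1) = max(0, 0.15) = 0.15
~(~~((y ⊗ (z ∨ x)) → x) ⊗ y) = 1 − 0.15 = 0.85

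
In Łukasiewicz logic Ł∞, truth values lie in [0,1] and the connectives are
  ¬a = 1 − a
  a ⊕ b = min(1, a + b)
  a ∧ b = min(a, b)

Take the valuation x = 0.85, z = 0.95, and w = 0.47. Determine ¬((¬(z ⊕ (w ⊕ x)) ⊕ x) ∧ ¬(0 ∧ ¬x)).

w ⊕ x = min(1, 0.47 + 0.85) = min(1, 1.32) = 1.00
z ⊕ (w ⊕ x) = min(1, 0.95 + 1.00) = min(1, 1.95) = 1.00
¬(z ⊕ (w ⊕ x)) = 1 − 1.00 = 0.00
¬(z ⊕ (w ⊕ x)) ⊕ x = min(1, 0.00 + 0.85) = min(1, 0.85) = 0.85
¬x = 1 − 0.85 = 0.15
0 ∧ ¬x = min(0.00, 0.15) = 0.00
¬(0 ∧ ¬x) = 1 − 0.00 = 1.00
(¬(z ⊕ (w ⊕ x)) ⊕ x) ∧ ¬(0 ∧ ¬x) = min(0.85, 1.00) = 0.85
¬((¬(z ⊕ (w ⊕ x)) ⊕ x) ∧ ¬(0 ∧ ¬x)) = 1 − 0.85 = 0.15

0.15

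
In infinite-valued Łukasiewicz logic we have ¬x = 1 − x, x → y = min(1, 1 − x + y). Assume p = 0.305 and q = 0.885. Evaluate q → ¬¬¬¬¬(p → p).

0.115

p → p = min(1, 1 − 0.305 + 0.305) = min(1, 1.000) = 1.000
¬(p → p) = 1 − 1.000 = 0.000
¬¬(p → p) = 1 − 0.000 = 1.000
¬¬¬(p → p) = 1 − 1.000 = 0.000
¬¬¬¬(p → p) = 1 − 0.000 = 1.000
¬¬¬¬¬(p → p) = 1 − 1.000 = 0.000
q → ¬¬¬¬¬(p → p) = min(1, 1 − 0.885 + 0.000) = min(1, 0.115) = 0.115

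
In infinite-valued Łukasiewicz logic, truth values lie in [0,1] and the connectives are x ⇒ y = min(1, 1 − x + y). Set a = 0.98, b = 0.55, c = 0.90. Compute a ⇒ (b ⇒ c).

b ⇒ c = min(1, 1 − 0.55 + 0.90) = min(1, 1.35) = 1.00
a ⇒ (b ⇒ c) = min(1, 1 − 0.98 + 1.00) = min(1, 1.02) = 1.00

1.00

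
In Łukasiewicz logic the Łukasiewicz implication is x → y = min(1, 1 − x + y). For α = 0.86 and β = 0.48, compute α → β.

0.62

α → β = min(1, 1 − 0.86 + 0.48) = min(1, 0.62) = 0.62
For comparison, the Gödel implication (1 if x ≤ y else y) would give 0.48.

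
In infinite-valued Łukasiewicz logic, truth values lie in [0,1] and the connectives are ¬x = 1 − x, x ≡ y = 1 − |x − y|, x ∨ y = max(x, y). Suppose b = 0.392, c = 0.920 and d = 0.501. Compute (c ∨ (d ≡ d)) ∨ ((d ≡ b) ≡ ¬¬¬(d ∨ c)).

1.000

d ≡ d = 1 − |0.501 − 0.501| = 1 − 0.000 = 1.000
c ∨ (d ≡ d) = max(0.920, 1.000) = 1.000
d ≡ b = 1 − |0.501 − 0.392| = 1 − 0.109 = 0.891
d ∨ c = max(0.501, 0.920) = 0.920
¬(d ∨ c) = 1 − 0.920 = 0.080
¬¬(d ∨ c) = 1 − 0.080 = 0.920
¬¬¬(d ∨ c) = 1 − 0.920 = 0.080
(d ≡ b) ≡ ¬¬¬(d ∨ c) = 1 − |0.891 − 0.080| = 1 − 0.811 = 0.189
(c ∨ (d ≡ d)) ∨ ((d ≡ b) ≡ ¬¬¬(d ∨ c)) = max(1.000, 0.189) = 1.000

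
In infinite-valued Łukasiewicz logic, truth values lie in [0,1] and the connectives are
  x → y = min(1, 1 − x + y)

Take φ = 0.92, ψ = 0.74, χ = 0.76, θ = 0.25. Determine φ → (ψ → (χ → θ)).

0.83

χ → θ = min(1, 1 − 0.76 + 0.25) = min(1, 0.49) = 0.49
ψ → (χ → θ) = min(1, 1 − 0.74 + 0.49) = min(1, 0.75) = 0.75
φ → (ψ → (χ → θ)) = min(1, 1 − 0.92 + 0.75) = min(1, 0.83) = 0.83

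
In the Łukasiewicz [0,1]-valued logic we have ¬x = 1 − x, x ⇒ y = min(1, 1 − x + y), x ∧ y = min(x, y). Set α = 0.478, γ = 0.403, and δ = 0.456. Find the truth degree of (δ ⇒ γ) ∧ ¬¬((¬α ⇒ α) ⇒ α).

δ ⇒ γ = min(1, 1 − 0.456 + 0.403) = min(1, 0.947) = 0.947
¬α = 1 − 0.478 = 0.522
¬α ⇒ α = min(1, 1 − 0.522 + 0.478) = min(1, 0.956) = 0.956
(¬α ⇒ α) ⇒ α = min(1, 1 − 0.956 + 0.478) = min(1, 0.522) = 0.522
¬((¬α ⇒ α) ⇒ α) = 1 − 0.522 = 0.478
¬¬((¬α ⇒ α) ⇒ α) = 1 − 0.478 = 0.522
(δ ⇒ γ) ∧ ¬¬((¬α ⇒ α) ⇒ α) = min(0.947, 0.522) = 0.522

0.522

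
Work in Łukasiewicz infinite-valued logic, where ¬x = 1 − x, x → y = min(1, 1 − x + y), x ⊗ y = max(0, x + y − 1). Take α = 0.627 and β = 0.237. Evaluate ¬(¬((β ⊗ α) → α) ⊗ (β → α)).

β ⊗ α = max(0, 0.237 + 0.627 − 1) = max(0, -0.136) = 0.000
(β ⊗ α) → α = min(1, 1 − 0.000 + 0.627) = min(1, 1.627) = 1.000
¬((β ⊗ α) → α) = 1 − 1.000 = 0.000
β → α = min(1, 1 − 0.237 + 0.627) = min(1, 1.390) = 1.000
¬((β ⊗ α) → α) ⊗ (β → α) = max(0, 0.000 + 1.000 − 1) = max(0, 0.000) = 0.000
¬(¬((β ⊗ α) → α) ⊗ (β → α)) = 1 − 0.000 = 1.000

1.000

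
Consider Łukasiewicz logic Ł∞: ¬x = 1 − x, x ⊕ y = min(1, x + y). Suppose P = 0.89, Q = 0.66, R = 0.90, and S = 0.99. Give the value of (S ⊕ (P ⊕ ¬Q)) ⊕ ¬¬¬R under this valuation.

1.00

¬Q = 1 − 0.66 = 0.34
P ⊕ ¬Q = min(1, 0.89 + 0.34) = min(1, 1.23) = 1.00
S ⊕ (P ⊕ ¬Q) = min(1, 0.99 + 1.00) = min(1, 1.99) = 1.00
¬R = 1 − 0.90 = 0.10
¬¬R = 1 − 0.10 = 0.90
¬¬¬R = 1 − 0.90 = 0.10
(S ⊕ (P ⊕ ¬Q)) ⊕ ¬¬¬R = min(1, 1.00 + 0.10) = min(1, 1.10) = 1.00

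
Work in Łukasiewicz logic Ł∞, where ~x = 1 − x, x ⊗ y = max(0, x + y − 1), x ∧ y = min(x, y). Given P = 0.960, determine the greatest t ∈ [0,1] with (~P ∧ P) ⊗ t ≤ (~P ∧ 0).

~P = 1 − 0.960 = 0.040
~P ∧ P = min(0.040, 0.960) = 0.040
So the left factor is ~P ∧ P = 0.040.
~P ∧ 0 = min(0.040, 0.000) = 0.000
So the right-hand bound is ~P ∧ 0 = 0.000.
The residuum of the Łukasiewicz t-norm gives the supremum: min(1, 1 − 0.040 + 0.000).
1 − 0.040 + 0.000 = 0.960, so t = min(1, 0.960) = 0.960.
Check: 0.040 ⊗ 0.960 = max(0, 0.000) = 0.000 ≤ 0.000.

0.960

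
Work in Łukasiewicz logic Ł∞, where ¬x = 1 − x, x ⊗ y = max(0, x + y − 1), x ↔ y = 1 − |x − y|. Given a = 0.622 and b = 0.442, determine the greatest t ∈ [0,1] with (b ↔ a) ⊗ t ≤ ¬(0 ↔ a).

b ↔ a = 1 − |0.442 − 0.622| = 1 − 0.180 = 0.820
So the left factor is b ↔ a = 0.820.
0 ↔ a = 1 − |0.000 − 0.622| = 1 − 0.622 = 0.378
¬(0 ↔ a) = 1 − 0.378 = 0.622
So the right-hand bound is ¬(0 ↔ a) = 0.622.
The residuum of the Łukasiewicz t-norm gives the supremum: min(1, 1 − 0.820 + 0.622).
1 − 0.820 + 0.622 = 0.802, so t = min(1, 0.802) = 0.802.
Check: 0.820 ⊗ 0.802 = max(0, 0.622) = 0.622 ≤ 0.622.

0.802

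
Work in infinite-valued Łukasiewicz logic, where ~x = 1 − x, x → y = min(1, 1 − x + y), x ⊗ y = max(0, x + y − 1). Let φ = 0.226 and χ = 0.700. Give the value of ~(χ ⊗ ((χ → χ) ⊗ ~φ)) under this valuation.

χ → χ = min(1, 1 − 0.700 + 0.700) = min(1, 1.000) = 1.000
~φ = 1 − 0.226 = 0.774
(χ → χ) ⊗ ~φ = max(0, 1.000 + 0.774 − 1) = max(0, 0.774) = 0.774
χ ⊗ ((χ → χ) ⊗ ~φ) = max(0, 0.700 + 0.774 − 1) = max(0, 0.474) = 0.474
~(χ ⊗ ((χ → χ) ⊗ ~φ)) = 1 − 0.474 = 0.526

0.526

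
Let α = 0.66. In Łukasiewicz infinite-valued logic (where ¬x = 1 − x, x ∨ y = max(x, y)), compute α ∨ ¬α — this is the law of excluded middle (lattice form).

¬α = 1 − 0.66 = 0.34
α ∨ ¬α = max(0.66, 0.34) = 0.66
(The value 0.66 < 1 shows this instance is not satisfied; not a Ł∞-tautology — its value is max(a, 1−a).)

0.66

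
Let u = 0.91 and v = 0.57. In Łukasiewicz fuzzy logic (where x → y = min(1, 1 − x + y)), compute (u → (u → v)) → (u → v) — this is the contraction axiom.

u → v = min(1, 1 − 0.91 + 0.57) = min(1, 0.66) = 0.66
u → (u → v) = min(1, 1 − 0.91 + 0.66) = min(1, 0.75) = 0.75
(u → (u → v)) → (u → v) = min(1, 1 − 0.75 + 0.66) = min(1, 0.91) = 0.91
(The value 0.91 < 1 shows this instance is not satisfied; fails in Ł∞ (the t-norm is not idempotent).)

0.91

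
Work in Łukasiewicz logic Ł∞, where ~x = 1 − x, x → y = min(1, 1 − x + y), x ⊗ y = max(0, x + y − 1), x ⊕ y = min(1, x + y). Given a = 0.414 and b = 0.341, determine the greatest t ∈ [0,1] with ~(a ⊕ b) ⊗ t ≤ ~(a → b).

0.828

a ⊕ b = min(1, 0.414 + 0.341) = min(1, 0.755) = 0.755
~(a ⊕ b) = 1 − 0.755 = 0.245
So the left factor is ~(a ⊕ b) = 0.245.
a → b = min(1, 1 − 0.414 + 0.341) = min(1, 0.927) = 0.927
~(a → b) = 1 − 0.927 = 0.073
So the right-hand bound is ~(a → b) = 0.073.
The residuum of the Łukasiewicz t-norm gives the supremum: min(1, 1 − 0.245 + 0.073).
1 − 0.245 + 0.073 = 0.828, so t = min(1, 0.828) = 0.828.
Check: 0.245 ⊗ 0.828 = max(0, 0.073) = 0.073 ≤ 0.073.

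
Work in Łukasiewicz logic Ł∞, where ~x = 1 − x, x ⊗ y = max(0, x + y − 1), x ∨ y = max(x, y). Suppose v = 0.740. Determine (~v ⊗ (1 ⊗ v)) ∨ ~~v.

0.740

~v = 1 − 0.740 = 0.260
1 ⊗ v = max(0, 1.000 + 0.740 − 1) = max(0, 0.740) = 0.740
~v ⊗ (1 ⊗ v) = max(0, 0.260 + 0.740 − 1) = max(0, 0.000) = 0.000
~~v = 1 − 0.260 = 0.740
(~v ⊗ (1 ⊗ v)) ∨ ~~v = max(0.000, 0.740) = 0.740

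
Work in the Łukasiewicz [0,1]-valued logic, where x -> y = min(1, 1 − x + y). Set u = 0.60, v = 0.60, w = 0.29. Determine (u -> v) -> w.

u -> v = min(1, 1 − 0.60 + 0.60) = min(1, 1.00) = 1.00
(u -> v) -> w = min(1, 1 − 1.00 + 0.29) = min(1, 0.29) = 0.29

0.29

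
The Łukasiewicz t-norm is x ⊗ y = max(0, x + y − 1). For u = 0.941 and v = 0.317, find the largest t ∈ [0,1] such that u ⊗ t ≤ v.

The residuum of the Łukasiewicz t-norm gives the supremum: min(1, 1 − 0.941 + 0.317).
1 − 0.941 + 0.317 = 0.376, so t = min(1, 0.376) = 0.376.
Check: 0.941 ⊗ 0.376 = max(0, 0.317) = 0.317 ≤ 0.317.

0.376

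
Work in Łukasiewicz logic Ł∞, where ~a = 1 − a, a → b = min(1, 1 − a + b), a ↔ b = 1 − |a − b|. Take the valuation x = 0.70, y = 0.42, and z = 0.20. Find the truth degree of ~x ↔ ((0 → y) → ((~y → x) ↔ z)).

0.90

~x = 1 − 0.70 = 0.30
0 → y = min(1, 1 − 0.00 + 0.42) = min(1, 1.42) = 1.00
~y = 1 − 0.42 = 0.58
~y → x = min(1, 1 − 0.58 + 0.70) = min(1, 1.12) = 1.00
(~y → x) ↔ z = 1 − |1.00 − 0.20| = 1 − 0.80 = 0.20
(0 → y) → ((~y → x) ↔ z) = min(1, 1 − 1.00 + 0.20) = min(1, 0.20) = 0.20
~x ↔ ((0 → y) → ((~y → x) ↔ z)) = 1 − |0.30 − 0.20| = 1 − 0.10 = 0.90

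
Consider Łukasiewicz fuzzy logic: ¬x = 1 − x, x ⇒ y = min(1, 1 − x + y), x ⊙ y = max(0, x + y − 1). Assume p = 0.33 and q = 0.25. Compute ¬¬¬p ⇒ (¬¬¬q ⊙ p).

0.41

¬p = 1 − 0.33 = 0.67
¬¬p = 1 − 0.67 = 0.33
¬¬¬p = 1 − 0.33 = 0.67
¬q = 1 − 0.25 = 0.75
¬¬q = 1 − 0.75 = 0.25
¬¬¬q = 1 − 0.25 = 0.75
¬¬¬q ⊙ p = max(0, 0.75 + 0.33 − 1) = max(0, 0.08) = 0.08
¬¬¬p ⇒ (¬¬¬q ⊙ p) = min(1, 1 − 0.67 + 0.08) = min(1, 0.41) = 0.41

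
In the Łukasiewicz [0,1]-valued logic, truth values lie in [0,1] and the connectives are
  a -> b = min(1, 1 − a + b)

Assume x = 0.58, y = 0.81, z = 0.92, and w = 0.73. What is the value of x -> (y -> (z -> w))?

1.00

z -> w = min(1, 1 − 0.92 + 0.73) = min(1, 0.81) = 0.81
y -> (z -> w) = min(1, 1 − 0.81 + 0.81) = min(1, 1.00) = 1.00
x -> (y -> (z -> w)) = min(1, 1 − 0.58 + 1.00) = min(1, 1.42) = 1.00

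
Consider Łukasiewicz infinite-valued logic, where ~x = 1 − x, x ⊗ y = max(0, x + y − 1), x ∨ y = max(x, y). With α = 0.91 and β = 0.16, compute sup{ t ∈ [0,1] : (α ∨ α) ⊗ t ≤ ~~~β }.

α ∨ α = max(0.91, 0.91) = 0.91
So the left factor is α ∨ α = 0.91.
~β = 1 − 0.16 = 0.84
~~β = 1 − 0.84 = 0.16
~~~β = 1 − 0.16 = 0.84
So the right-hand bound is ~~~β = 0.84.
The residuum of the Łukasiewicz t-norm gives the supremum: min(1, 1 − 0.91 + 0.84).
1 − 0.91 + 0.84 = 0.93, so t = min(1, 0.93) = 0.93.
Check: 0.91 ⊗ 0.93 = max(0, 0.84) = 0.84 ≤ 0.84.

0.93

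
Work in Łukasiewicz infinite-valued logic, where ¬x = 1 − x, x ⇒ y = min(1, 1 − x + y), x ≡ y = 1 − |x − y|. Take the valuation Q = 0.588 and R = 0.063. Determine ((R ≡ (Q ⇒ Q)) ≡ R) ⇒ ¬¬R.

0.063

Q ⇒ Q = min(1, 1 − 0.588 + 0.588) = min(1, 1.000) = 1.000
R ≡ (Q ⇒ Q) = 1 − |0.063 − 1.000| = 1 − 0.937 = 0.063
(R ≡ (Q ⇒ Q)) ≡ R = 1 − |0.063 − 0.063| = 1 − 0.000 = 1.000
¬R = 1 − 0.063 = 0.937
¬¬R = 1 − 0.937 = 0.063
((R ≡ (Q ⇒ Q)) ≡ R) ⇒ ¬¬R = min(1, 1 − 1.000 + 0.063) = min(1, 0.063) = 0.063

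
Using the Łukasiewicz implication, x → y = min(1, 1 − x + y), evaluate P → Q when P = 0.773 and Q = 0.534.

0.761

P → Q = min(1, 1 − 0.773 + 0.534) = min(1, 0.761) = 0.761
For comparison, the Gödel implication (1 if x ≤ y else y) would give 0.534.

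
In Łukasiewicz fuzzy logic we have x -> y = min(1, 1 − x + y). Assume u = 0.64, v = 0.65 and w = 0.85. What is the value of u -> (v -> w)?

v -> w = min(1, 1 − 0.65 + 0.85) = min(1, 1.20) = 1.00
u -> (v -> w) = min(1, 1 − 0.64 + 1.00) = min(1, 1.36) = 1.00

1.00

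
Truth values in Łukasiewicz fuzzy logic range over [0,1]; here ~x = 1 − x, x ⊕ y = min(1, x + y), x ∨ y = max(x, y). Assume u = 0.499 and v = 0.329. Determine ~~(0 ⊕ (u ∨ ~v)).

0.671

~v = 1 − 0.329 = 0.671
u ∨ ~v = max(0.499, 0.671) = 0.671
0 ⊕ (u ∨ ~v) = min(1, 0.000 + 0.671) = min(1, 0.671) = 0.671
~(0 ⊕ (u ∨ ~v)) = 1 − 0.671 = 0.329
~~(0 ⊕ (u ∨ ~v)) = 1 − 0.329 = 0.671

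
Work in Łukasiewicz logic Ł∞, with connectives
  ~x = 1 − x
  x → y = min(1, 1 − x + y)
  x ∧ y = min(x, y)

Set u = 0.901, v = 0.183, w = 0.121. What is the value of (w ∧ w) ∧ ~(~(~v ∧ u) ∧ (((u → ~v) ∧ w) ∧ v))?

0.121

w ∧ w = min(0.121, 0.121) = 0.121
~v = 1 − 0.183 = 0.817
~v ∧ u = min(0.817, 0.901) = 0.817
~(~v ∧ u) = 1 − 0.817 = 0.183
u → ~v = min(1, 1 − 0.901 + 0.817) = min(1, 0.916) = 0.916
(u → ~v) ∧ w = min(0.916, 0.121) = 0.121
((u → ~v) ∧ w) ∧ v = min(0.121, 0.183) = 0.121
~(~v ∧ u) ∧ (((u → ~v) ∧ w) ∧ v) = min(0.183, 0.121) = 0.121
~(~(~v ∧ u) ∧ (((u → ~v) ∧ w) ∧ v)) = 1 − 0.121 = 0.879
(w ∧ w) ∧ ~(~(~v ∧ u) ∧ (((u → ~v) ∧ w) ∧ v)) = min(0.121, 0.879) = 0.121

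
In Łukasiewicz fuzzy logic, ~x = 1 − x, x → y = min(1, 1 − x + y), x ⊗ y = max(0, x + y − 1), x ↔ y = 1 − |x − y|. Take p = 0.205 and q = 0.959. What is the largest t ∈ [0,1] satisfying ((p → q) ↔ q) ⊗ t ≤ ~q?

0.082

p → q = min(1, 1 − 0.205 + 0.959) = min(1, 1.754) = 1.000
(p → q) ↔ q = 1 − |1.000 − 0.959| = 1 − 0.041 = 0.959
So the left factor is (p → q) ↔ q = 0.959.
~q = 1 − 0.959 = 0.041
So the right-hand bound is ~q = 0.041.
The residuum of the Łukasiewicz t-norm gives the supremum: min(1, 1 − 0.959 + 0.041).
1 − 0.959 + 0.041 = 0.082, so t = min(1, 0.082) = 0.082.
Check: 0.959 ⊗ 0.082 = max(0, 0.041) = 0.041 ≤ 0.041.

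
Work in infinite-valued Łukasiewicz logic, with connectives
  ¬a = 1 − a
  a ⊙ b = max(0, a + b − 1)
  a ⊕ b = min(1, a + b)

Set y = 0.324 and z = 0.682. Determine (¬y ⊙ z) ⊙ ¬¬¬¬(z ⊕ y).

¬y = 1 − 0.324 = 0.676
¬y ⊙ z = max(0, 0.676 + 0.682 − 1) = max(0, 0.358) = 0.358
z ⊕ y = min(1, 0.682 + 0.324) = min(1, 1.006) = 1.000
¬(z ⊕ y) = 1 − 1.000 = 0.000
¬¬(z ⊕ y) = 1 − 0.000 = 1.000
¬¬¬(z ⊕ y) = 1 − 1.000 = 0.000
¬¬¬¬(z ⊕ y) = 1 − 0.000 = 1.000
(¬y ⊙ z) ⊙ ¬¬¬¬(z ⊕ y) = max(0, 0.358 + 1.000 − 1) = max(0, 0.358) = 0.358

0.358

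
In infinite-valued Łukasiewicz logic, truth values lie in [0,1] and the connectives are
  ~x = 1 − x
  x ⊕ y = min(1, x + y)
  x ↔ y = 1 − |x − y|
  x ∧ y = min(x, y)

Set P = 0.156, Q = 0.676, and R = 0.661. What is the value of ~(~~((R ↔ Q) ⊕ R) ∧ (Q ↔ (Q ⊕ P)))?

R ↔ Q = 1 − |0.661 − 0.676| = 1 − 0.015 = 0.985
(R ↔ Q) ⊕ R = min(1, 0.985 + 0.661) = min(1, 1.646) = 1.000
~((R ↔ Q) ⊕ R) = 1 − 1.000 = 0.000
~~((R ↔ Q) ⊕ R) = 1 − 0.000 = 1.000
Q ⊕ P = min(1, 0.676 + 0.156) = min(1, 0.832) = 0.832
Q ↔ (Q ⊕ P) = 1 − |0.676 − 0.832| = 1 − 0.156 = 0.844
~~((R ↔ Q) ⊕ R) ∧ (Q ↔ (Q ⊕ P)) = min(1.000, 0.844) = 0.844
~(~~((R ↔ Q) ⊕ R) ∧ (Q ↔ (Q ⊕ P))) = 1 − 0.844 = 0.156

0.156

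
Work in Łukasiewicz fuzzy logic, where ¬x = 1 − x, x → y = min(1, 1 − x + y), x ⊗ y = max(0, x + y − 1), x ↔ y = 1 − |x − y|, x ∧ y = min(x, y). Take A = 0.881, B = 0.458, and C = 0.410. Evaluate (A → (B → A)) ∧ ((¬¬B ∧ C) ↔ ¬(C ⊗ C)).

B → A = min(1, 1 − 0.458 + 0.881) = min(1, 1.423) = 1.000
A → (B → A) = min(1, 1 − 0.881 + 1.000) = min(1, 1.119) = 1.000
¬B = 1 − 0.458 = 0.542
¬¬B = 1 − 0.542 = 0.458
¬¬B ∧ C = min(0.458, 0.410) = 0.410
C ⊗ C = max(0, 0.410 + 0.410 − 1) = max(0, -0.180) = 0.000
¬(C ⊗ C) = 1 − 0.000 = 1.000
(¬¬B ∧ C) ↔ ¬(C ⊗ C) = 1 − |0.410 − 1.000| = 1 − 0.590 = 0.410
(A → (B → A)) ∧ ((¬¬B ∧ C) ↔ ¬(C ⊗ C)) = min(1.000, 0.410) = 0.410

0.410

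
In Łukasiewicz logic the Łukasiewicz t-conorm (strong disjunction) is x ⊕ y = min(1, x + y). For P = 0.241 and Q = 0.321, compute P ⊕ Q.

0.562

P ⊕ Q = min(1, 0.241 + 0.321) = min(1, 0.562) = 0.562
For comparison, the Gödel t-conorm max(x, y) would give 0.321.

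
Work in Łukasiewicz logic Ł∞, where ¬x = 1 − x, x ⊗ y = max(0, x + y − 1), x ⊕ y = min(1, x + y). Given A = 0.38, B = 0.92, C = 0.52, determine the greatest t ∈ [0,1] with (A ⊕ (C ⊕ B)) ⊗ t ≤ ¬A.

0.62

C ⊕ B = min(1, 0.52 + 0.92) = min(1, 1.44) = 1.00
A ⊕ (C ⊕ B) = min(1, 0.38 + 1.00) = min(1, 1.38) = 1.00
So the left factor is A ⊕ (C ⊕ B) = 1.00.
¬A = 1 − 0.38 = 0.62
So the right-hand bound is ¬A = 0.62.
The residuum of the Łukasiewicz t-norm gives the supremum: min(1, 1 − 1.00 + 0.62).
1 − 1.00 + 0.62 = 0.62, so t = min(1, 0.62) = 0.62.
Check: 1.00 ⊗ 0.62 = max(0, 0.62) = 0.62 ≤ 0.62.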